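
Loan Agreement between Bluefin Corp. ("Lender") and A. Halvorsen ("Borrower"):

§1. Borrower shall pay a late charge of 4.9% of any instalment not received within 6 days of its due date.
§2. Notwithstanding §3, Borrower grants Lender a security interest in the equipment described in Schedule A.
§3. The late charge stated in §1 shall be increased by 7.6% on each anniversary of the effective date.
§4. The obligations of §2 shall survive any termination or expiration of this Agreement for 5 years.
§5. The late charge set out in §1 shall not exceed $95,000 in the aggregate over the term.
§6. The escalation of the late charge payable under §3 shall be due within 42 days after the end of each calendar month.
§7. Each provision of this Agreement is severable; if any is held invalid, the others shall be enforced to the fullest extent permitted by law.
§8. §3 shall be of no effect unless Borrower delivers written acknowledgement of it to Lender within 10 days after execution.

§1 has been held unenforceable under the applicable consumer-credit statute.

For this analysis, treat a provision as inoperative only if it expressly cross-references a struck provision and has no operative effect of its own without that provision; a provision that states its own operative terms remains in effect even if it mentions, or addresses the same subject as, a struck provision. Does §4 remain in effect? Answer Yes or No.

§1 is struck. The whole of §3 is the escalation of the late charge, defined by reference to §1, so §3 cannot stand once §1 is removed. §5 does nothing except set the aggregate cap on the late charge by reference to §1; with §1 gone it has no independent effect and is inoperative. The whole of §6 is the payment deadline for the escalation of the late charge, defined by reference to §3, so §6 cannot stand once §3 is removed. §8 merely fixes the acknowledgement condition for §3; with §3 gone it has nothing to operate on and falls away. §2 mentions §3 but its own obligation stands independently of §3, so §2 is not affected. §7 is a severability clause and preserves every provision that can still be given independent effect. The provisions still in force are §2, §4, and §7. §4 is among the surviving provisions, so the answer is yes.

Yes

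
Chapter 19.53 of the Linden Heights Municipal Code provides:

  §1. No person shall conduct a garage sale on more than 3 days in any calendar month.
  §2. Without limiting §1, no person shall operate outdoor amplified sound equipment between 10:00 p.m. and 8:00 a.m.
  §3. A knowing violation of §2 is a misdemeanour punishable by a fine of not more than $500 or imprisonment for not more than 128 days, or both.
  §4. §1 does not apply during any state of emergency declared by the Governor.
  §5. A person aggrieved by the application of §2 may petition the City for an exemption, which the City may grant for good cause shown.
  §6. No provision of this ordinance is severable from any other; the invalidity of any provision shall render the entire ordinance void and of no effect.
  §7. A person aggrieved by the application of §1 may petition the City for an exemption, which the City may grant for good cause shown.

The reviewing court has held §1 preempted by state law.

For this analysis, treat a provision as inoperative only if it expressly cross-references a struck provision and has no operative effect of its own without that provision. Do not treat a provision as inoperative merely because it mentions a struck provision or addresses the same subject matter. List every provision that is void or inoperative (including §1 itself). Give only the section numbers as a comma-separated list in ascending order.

1, 2, 3, 4, 5, 6, 7

§1 is struck. §4 merely fixes the emergency suspension of §1; with §1 gone it has nothing to operate on and falls away. §7 operates only by reference to §1, so it falls with §1. §6 provides that the ordinance is not severable, so the invalidity of any one provision voids the entire ordinance. No provision of the ordinance survives.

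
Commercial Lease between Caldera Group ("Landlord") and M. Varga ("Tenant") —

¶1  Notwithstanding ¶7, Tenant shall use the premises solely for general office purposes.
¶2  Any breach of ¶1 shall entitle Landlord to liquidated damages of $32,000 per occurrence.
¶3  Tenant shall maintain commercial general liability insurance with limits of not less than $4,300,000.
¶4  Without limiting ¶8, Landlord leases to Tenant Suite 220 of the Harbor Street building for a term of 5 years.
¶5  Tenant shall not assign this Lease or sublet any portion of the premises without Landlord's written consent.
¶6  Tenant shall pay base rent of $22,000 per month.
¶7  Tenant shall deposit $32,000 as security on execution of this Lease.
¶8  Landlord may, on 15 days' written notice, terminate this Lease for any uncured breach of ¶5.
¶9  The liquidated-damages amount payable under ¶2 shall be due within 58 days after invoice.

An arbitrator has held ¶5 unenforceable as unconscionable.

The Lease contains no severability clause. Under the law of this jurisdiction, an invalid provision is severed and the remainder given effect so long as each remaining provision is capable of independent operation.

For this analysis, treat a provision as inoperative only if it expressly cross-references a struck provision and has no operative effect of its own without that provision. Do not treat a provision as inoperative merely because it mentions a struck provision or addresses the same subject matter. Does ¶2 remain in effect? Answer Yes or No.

¶5 is struck. ¶8 operates only by reference to ¶5, so it falls with ¶5. Although ¶4 refers to ¶8, its operative terms do not depend on ¶8, so it remains in effect. With no severability clause, the stated default rule severs what cannot stand and enforces each remaining provision that can operate on its own. The provisions still in force are ¶1, ¶2, ¶3, ¶4, ¶6, ¶7, and ¶9. ¶2 is among the surviving provisions, so the answer is yes.

Yes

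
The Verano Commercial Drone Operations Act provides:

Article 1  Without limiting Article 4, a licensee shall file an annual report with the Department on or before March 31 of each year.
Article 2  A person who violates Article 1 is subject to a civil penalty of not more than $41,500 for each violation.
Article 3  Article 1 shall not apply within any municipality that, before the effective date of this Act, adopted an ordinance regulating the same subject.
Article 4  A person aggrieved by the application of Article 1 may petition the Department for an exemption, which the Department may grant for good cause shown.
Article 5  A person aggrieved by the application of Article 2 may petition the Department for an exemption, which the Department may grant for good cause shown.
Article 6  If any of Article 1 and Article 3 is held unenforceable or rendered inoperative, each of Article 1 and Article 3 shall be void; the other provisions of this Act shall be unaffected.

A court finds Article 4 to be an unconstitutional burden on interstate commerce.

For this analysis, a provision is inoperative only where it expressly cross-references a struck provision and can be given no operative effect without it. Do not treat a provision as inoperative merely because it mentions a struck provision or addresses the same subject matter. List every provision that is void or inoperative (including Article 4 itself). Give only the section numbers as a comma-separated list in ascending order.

4

Article 4 is struck. Although Article 1 refers to Article 4, its operative terms do not depend on Article 4, so it remains in effect. Nothing else in the Act is defined by reference to Article 4. Article 6 ties Article 1 and Article 3 together, but none of those is affected here; the remaining provisions continue in force under Article 6. The provisions still in force are Article 1, Article 2, Article 3, Article 5, and Article 6.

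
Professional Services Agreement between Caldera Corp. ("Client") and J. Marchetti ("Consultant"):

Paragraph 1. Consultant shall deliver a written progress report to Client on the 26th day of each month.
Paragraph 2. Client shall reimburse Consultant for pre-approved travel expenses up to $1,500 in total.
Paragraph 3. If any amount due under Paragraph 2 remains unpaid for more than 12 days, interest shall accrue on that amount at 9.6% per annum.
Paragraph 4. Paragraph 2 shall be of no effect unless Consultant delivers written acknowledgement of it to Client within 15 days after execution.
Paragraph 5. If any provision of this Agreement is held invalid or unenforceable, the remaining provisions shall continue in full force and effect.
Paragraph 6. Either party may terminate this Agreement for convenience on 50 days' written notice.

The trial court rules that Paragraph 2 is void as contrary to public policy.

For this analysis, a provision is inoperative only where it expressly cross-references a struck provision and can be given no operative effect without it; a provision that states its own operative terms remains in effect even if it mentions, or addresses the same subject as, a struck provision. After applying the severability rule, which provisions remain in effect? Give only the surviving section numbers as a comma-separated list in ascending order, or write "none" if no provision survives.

Paragraph 2 is struck. Paragraph 3 has no operative effect of its own apart from Paragraph 2 and is therefore inoperative. Paragraph 4 merely fixes the acknowledgement condition for Paragraph 2; with Paragraph 2 gone it has nothing to operate on and falls away. Paragraph 5 is a severability clause and preserves every provision that can still be given independent effect. That leaves Paragraph 1, Paragraph 5, and Paragraph 6 in effect.

1, 5, 6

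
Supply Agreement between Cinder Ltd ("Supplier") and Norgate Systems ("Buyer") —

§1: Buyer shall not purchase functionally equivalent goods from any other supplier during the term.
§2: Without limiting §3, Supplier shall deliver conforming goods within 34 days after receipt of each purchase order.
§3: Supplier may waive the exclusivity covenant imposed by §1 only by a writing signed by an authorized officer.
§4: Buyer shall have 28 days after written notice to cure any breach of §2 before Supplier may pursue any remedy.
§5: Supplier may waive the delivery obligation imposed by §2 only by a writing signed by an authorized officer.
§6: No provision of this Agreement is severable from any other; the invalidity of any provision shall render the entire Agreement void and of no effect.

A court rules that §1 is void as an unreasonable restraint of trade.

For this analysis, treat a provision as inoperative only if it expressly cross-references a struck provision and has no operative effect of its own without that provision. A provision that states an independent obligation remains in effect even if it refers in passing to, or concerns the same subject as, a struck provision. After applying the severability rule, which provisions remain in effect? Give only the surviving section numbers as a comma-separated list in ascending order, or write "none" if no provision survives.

§1 is struck. §3 merely fixes the waiver condition for §1; with §1 gone it has nothing to operate on and falls away. §6 provides that the Agreement is not severable, so the invalidity of any one provision voids the entire Agreement. No provision of the Agreement survives.

none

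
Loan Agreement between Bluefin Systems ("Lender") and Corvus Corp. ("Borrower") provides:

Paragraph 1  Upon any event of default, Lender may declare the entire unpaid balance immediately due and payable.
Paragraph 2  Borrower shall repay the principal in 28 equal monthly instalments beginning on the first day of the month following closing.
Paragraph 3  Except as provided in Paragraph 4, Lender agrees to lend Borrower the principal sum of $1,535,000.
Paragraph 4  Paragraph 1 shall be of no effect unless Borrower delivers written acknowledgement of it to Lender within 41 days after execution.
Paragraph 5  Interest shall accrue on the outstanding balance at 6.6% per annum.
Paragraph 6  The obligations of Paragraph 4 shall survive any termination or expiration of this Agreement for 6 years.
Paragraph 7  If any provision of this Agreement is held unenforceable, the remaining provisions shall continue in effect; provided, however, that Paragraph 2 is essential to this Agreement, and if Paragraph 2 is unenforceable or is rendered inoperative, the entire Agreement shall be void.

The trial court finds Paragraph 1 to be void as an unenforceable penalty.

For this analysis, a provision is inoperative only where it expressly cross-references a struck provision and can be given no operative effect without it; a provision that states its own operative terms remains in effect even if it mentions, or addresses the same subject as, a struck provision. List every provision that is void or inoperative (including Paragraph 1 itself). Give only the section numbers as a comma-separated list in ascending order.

Paragraph 1 is struck. Paragraph 4 operates only by reference to Paragraph 1, so it falls with Paragraph 1. Paragraph 6 has no operative effect of its own apart from Paragraph 4 and is therefore inoperative. Although Paragraph 3 refers to Paragraph 4, its operative terms do not depend on Paragraph 4, so it remains in effect. Paragraph 7 makes Paragraph 2 an essential term, but Paragraph 2 is unaffected, so the severability proviso in Paragraph 7 preserves the remaining provisions. The provisions still in force are Paragraph 2, Paragraph 3, Paragraph 5, and Paragraph 7.

1, 4, 6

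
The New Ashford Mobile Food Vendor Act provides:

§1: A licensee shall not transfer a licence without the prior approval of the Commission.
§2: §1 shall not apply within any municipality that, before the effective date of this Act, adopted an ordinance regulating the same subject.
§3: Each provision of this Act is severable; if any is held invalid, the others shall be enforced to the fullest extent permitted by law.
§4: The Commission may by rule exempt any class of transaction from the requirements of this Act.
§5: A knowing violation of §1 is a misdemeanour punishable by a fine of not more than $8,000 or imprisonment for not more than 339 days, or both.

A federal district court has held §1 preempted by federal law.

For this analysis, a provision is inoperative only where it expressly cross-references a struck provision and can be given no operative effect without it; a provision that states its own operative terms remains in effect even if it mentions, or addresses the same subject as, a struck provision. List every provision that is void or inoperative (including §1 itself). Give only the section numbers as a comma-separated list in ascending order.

§1 is struck. §2 has no operative effect of its own apart from §1 and is therefore inoperative. The only function of §5 is the criminal penalty for violating §1, so it cannot stand once §1 is removed. §3 is a severability clause and preserves every provision that can still be given independent effect. The provisions still in force are §3 and §4.

1, 2, 5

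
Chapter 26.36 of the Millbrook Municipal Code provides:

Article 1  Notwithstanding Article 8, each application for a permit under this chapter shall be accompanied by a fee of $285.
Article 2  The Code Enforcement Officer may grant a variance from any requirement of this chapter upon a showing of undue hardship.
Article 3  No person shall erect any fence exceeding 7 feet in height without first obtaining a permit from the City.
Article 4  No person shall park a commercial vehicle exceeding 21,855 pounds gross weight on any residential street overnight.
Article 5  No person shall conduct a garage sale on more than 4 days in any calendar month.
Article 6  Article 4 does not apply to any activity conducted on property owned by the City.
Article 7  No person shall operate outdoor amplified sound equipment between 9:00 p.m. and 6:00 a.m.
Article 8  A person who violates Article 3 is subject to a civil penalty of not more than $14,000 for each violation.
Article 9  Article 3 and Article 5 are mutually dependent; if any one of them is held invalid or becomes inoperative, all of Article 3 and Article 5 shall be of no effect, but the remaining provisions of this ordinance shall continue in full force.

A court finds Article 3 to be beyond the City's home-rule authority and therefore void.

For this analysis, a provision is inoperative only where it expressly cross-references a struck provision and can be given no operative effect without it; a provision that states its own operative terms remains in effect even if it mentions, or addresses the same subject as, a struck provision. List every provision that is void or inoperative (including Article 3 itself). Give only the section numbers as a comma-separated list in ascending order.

Article 3 is struck. Article 8 has no operative effect of its own apart from Article 3 and is therefore inoperative. Although Article 1 refers to Article 8, its operative terms do not depend on Article 8, so it remains in effect. Article 9 declares Article 3 and Article 5 mutually dependent; since one of them has fallen, all of them are of no effect. That brings down Article 5 as well. The remainder continues in force under Article 9. The provisions still in force are Article 1, Article 2, Article 4, Article 6, Article 7, and Article 9.

3, 5, 8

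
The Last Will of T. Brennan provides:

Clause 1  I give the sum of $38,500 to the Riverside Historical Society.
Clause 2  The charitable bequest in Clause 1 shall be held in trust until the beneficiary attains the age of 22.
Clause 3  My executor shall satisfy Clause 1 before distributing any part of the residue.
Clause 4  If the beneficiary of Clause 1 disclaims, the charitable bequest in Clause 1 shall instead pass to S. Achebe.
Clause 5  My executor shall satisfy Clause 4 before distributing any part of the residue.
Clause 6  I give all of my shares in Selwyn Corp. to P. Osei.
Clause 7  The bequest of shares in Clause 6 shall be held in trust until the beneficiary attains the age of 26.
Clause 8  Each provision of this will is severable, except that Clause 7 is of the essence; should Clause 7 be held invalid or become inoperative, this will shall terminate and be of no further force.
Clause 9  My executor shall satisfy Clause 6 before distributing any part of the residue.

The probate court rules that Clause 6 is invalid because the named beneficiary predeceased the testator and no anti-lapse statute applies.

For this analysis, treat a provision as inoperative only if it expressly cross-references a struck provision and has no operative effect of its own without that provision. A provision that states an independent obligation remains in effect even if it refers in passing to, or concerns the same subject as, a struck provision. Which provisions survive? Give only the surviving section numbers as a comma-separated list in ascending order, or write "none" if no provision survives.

none

Clause 6 is struck. Clause 7 operates only by reference to Clause 6, so it falls with Clause 6. Clause 9 merely fixes the priority direction for Clause 6; with Clause 6 gone it has nothing to operate on and falls away. Clause 8 makes Clause 7 an essential term, and Clause 7 has been rendered inoperative by the cascade; under Clause 8, the entire will is therefore void. No provision of the will survives.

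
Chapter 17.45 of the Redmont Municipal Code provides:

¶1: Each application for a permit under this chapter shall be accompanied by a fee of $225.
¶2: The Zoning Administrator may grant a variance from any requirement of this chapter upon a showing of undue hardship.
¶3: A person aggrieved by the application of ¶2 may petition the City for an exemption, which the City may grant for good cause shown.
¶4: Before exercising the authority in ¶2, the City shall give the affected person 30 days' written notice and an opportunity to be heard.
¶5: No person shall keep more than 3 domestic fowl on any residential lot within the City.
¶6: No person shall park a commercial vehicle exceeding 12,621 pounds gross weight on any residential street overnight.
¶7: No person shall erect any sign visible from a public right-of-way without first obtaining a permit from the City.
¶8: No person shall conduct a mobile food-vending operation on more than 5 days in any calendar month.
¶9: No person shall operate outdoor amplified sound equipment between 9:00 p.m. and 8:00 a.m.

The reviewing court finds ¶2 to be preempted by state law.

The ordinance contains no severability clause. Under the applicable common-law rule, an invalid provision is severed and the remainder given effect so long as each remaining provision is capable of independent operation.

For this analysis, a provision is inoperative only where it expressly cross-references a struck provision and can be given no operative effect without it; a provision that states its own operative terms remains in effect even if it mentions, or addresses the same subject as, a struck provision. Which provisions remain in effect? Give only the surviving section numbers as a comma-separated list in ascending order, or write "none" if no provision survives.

1, 5, 6, 7, 8, 9

¶2 is struck. ¶3 has no operative effect of its own apart from ¶2 and is therefore inoperative. ¶4 operates only by reference to ¶2, so it falls with ¶2. With no severability clause, the stated default rule severs what cannot stand and enforces each remaining provision that can operate on its own. The provisions still in force are ¶1, ¶5, ¶6, ¶7, ¶8, and ¶9.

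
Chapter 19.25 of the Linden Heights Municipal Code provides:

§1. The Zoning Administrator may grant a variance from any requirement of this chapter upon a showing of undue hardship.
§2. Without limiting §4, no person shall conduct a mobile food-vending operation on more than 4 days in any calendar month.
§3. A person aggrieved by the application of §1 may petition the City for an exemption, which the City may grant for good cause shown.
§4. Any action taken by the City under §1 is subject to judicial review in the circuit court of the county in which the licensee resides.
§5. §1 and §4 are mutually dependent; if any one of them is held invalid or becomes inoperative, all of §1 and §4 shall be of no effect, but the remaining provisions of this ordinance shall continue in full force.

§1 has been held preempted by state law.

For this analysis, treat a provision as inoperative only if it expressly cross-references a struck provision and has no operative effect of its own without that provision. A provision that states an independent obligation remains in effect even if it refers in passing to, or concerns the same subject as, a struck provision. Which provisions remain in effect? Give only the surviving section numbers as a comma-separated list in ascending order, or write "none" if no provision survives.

§1 is struck. §3 operates only by reference to §1, so it falls with §1. §4 operates only by reference to §1, so it falls with §1. Although §2 refers to §4, its operative terms do not depend on §4, so it remains in effect. §5 declares §1 and §4 mutually dependent; since one of them has fallen, all of them are of no effect. The remainder continues in force under §5. The provisions still in force are §2 and §5.

2, 5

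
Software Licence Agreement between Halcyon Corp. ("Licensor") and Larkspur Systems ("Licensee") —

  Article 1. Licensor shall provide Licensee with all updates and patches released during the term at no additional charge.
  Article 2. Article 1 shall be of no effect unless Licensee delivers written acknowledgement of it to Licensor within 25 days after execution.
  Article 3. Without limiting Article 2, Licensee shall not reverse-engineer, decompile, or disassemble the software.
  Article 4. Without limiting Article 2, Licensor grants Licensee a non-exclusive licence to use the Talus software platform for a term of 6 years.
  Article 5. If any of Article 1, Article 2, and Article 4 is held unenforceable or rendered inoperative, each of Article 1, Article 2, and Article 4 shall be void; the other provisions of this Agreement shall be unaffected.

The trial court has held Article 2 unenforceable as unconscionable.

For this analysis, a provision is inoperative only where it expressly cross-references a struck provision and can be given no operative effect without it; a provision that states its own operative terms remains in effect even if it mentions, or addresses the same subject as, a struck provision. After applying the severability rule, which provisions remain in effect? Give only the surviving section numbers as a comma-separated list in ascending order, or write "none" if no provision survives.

3, 5

Article 2 is struck. Article 3 mentions Article 2 but its own obligation stands independently of Article 2, so Article 3 is not affected. No other provision's operative terms depend on Article 2. Article 5 declares Article 1, Article 2, and Article 4 mutually dependent; since one of them has fallen, all of them are of no effect. That brings down Article 1 and Article 4 as well. The remainder continues in force under Article 5. The provisions still in force are Article 3 and Article 5.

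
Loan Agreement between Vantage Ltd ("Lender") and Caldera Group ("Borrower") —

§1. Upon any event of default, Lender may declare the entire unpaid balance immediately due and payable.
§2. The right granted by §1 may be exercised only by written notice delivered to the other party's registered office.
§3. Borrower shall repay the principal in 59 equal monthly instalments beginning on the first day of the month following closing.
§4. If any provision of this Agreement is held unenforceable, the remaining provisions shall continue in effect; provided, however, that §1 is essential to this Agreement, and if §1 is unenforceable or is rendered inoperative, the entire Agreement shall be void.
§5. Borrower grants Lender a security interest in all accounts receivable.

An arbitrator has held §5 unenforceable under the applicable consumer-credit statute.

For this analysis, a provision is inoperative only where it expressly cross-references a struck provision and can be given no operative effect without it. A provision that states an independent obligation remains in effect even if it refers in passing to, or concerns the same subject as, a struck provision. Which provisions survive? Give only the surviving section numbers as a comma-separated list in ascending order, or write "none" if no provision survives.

1, 2, 3, 4

§5 is struck. Nothing else in the Agreement is defined by reference to §5. §4 makes §1 an essential term, but §1 is unaffected, so the severability proviso in §4 preserves the remaining provisions. The provisions still in force are §1, §2, §3, and §4.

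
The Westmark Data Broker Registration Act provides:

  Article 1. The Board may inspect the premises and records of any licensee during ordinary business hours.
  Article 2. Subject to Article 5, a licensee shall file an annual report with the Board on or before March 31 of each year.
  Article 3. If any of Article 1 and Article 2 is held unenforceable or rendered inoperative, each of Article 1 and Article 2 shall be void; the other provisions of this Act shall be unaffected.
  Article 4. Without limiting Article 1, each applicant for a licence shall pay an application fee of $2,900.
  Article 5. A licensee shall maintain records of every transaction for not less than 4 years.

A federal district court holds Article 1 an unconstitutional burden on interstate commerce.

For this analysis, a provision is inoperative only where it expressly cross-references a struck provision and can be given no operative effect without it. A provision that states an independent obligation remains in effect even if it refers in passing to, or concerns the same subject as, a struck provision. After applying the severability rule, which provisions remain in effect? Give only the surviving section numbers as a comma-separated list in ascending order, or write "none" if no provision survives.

3, 4, 5

Article 1 is struck. Article 4 mentions Article 1 but its own obligation stands independently of Article 1, so Article 4 is not affected. Nothing else in the Act is defined by reference to Article 1. Article 3 declares Article 1 and Article 2 mutually dependent; since one of them has fallen, all of them are of no effect. That brings down Article 2 as well. The remainder continues in force under Article 3. That leaves Article 3, Article 4, and Article 5 in effect.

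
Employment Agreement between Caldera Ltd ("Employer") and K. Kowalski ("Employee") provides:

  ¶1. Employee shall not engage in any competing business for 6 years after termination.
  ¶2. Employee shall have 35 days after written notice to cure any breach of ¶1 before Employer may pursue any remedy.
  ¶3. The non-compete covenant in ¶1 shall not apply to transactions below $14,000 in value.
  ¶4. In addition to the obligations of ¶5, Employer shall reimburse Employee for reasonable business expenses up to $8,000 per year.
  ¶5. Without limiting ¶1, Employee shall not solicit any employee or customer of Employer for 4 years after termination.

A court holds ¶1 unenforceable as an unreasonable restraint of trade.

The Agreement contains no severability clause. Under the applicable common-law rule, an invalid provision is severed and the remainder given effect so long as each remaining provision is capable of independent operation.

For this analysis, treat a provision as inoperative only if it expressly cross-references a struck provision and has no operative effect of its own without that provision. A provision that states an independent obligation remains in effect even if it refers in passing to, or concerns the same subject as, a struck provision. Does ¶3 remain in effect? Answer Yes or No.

No

¶1 is struck. ¶2 operates only by reference to ¶1, so it falls with ¶1. ¶3 has no operative effect of its own apart from ¶1 and is therefore inoperative. ¶5 mentions ¶1 but its own obligation stands independently of ¶1, so ¶5 is not affected. Under the stated default rule, only provisions that cannot operate independently fall away; the rest are enforced. That leaves ¶4 and ¶5 in effect. ¶3 is among the inoperative provisions, so the answer is no.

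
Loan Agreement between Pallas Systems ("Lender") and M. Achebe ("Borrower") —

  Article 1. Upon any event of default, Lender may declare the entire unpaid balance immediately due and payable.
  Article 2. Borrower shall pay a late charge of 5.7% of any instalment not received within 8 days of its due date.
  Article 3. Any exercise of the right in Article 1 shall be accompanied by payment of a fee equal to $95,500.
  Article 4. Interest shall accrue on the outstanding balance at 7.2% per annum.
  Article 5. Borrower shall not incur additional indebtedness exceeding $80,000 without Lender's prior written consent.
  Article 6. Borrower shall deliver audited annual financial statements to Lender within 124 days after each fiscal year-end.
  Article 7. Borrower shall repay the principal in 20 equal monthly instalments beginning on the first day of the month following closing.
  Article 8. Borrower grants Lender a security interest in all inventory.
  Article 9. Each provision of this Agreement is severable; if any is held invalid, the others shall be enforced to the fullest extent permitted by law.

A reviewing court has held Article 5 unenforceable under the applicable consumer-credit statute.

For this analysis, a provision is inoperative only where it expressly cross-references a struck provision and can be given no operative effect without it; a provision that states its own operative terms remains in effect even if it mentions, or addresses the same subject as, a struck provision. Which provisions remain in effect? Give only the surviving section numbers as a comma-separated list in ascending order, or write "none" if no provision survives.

Article 5 is struck. Nothing else in the Agreement is defined by reference to Article 5. Article 9 is a severability clause and preserves every provision that can still be given independent effect. The provisions still in force are Article 1, Article 2, Article 3, Article 4, Article 6, Article 7, Article 8, and Article 9.

1, 2, 3, 4, 6, 7, 8, 9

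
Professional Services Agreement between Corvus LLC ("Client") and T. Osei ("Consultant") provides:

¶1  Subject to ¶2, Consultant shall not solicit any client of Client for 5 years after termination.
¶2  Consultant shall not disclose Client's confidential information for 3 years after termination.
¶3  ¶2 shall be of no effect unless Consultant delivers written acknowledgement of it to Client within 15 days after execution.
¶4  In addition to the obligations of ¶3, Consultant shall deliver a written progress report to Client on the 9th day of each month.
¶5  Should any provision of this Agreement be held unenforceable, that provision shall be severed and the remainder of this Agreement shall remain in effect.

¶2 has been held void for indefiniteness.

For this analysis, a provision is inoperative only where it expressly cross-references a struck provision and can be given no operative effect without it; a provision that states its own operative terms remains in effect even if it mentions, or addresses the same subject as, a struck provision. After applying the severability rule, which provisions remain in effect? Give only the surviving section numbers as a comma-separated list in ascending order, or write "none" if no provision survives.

¶2 is struck. ¶3 has no operative effect of its own apart from ¶2 and is therefore inoperative. Although ¶1 refers to ¶2, its operative terms do not depend on ¶2, so it remains in effect. ¶4 mentions ¶3 but its own obligation stands independently of ¶3, so ¶4 is not affected. Under the severability clause in ¶5, the remaining provisions continue in force. ¶1, ¶4, and ¶5 remain in effect.

1, 4, 5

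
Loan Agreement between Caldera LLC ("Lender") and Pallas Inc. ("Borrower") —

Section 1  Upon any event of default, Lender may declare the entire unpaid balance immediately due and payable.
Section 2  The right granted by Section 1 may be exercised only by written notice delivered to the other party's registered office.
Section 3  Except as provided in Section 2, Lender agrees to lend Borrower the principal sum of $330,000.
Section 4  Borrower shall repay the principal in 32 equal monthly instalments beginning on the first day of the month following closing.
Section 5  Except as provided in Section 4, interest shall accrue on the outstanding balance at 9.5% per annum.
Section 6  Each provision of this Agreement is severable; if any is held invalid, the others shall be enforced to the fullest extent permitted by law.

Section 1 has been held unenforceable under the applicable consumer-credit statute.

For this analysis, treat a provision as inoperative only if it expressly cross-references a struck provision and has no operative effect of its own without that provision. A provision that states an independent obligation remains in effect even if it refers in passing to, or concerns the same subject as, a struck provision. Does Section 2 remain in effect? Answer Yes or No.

Section 1 is struck. Section 2 has no operative effect of its own apart from Section 1 and is therefore inoperative. Although Section 3 refers to Section 2, its operative terms do not depend on Section 2, so it remains in effect. Section 6 is a severability clause and preserves every provision that can still be given independent effect. That leaves Section 3, Section 4, Section 5, and Section 6 in effect. Section 2 is among the inoperative provisions, so the answer is no.

No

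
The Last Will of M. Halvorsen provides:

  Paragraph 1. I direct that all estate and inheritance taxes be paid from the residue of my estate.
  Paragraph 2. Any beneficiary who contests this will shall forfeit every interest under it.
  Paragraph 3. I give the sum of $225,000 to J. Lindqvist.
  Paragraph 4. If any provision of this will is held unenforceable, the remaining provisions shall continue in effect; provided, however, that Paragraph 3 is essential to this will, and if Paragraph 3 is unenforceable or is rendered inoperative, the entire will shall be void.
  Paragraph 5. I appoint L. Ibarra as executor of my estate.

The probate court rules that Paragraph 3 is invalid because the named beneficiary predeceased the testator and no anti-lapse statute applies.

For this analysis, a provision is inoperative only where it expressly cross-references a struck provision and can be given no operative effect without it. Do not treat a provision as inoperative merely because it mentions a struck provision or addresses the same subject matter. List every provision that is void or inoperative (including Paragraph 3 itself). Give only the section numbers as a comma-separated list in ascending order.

Paragraph 3 is struck. Nothing else in the will is defined by reference to Paragraph 3. Paragraph 4 makes Paragraph 3 an essential term, and Paragraph 3 is the provision held invalid; under Paragraph 4, the entire will is therefore void. No provision of the will survives.

1, 2, 3, 4, 5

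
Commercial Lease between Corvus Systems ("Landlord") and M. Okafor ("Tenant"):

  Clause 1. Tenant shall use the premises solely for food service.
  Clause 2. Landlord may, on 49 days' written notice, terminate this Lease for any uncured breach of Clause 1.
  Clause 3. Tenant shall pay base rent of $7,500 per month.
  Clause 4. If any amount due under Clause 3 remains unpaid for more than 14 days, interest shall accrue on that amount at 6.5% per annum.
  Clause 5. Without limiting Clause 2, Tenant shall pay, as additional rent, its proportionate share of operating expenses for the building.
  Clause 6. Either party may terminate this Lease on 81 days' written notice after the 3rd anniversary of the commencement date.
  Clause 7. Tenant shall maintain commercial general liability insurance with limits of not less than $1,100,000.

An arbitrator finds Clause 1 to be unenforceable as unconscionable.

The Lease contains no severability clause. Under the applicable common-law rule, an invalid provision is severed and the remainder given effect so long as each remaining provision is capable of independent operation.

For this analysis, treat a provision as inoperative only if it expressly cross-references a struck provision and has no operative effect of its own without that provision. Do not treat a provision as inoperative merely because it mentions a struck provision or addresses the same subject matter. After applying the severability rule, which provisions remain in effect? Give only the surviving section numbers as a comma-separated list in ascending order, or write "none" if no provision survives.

Clause 1 is struck. Clause 2 operates only by reference to Clause 1, so it falls with Clause 1. Clause 5 mentions Clause 2 but its own obligation stands independently of Clause 2, so Clause 5 is not affected. Under the stated default rule, only provisions that cannot operate independently fall away; the rest are enforced. Clause 3, Clause 4, Clause 5, Clause 6, and Clause 7 remain in effect.

3, 4, 5, 6, 7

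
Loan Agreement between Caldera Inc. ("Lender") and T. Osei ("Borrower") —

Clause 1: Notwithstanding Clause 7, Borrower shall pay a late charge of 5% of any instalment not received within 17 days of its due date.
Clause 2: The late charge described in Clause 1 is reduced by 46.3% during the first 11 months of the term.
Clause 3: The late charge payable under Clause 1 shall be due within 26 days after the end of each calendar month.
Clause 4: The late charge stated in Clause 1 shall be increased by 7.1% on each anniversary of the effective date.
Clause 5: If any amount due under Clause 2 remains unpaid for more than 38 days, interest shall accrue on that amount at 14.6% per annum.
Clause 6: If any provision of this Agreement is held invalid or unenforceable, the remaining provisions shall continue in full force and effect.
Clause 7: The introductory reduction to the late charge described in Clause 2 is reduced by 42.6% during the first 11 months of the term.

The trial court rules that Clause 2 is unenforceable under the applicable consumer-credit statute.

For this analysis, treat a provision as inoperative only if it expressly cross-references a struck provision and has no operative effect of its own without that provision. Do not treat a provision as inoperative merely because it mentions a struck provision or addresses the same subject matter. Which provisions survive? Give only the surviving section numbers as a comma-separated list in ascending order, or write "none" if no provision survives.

1, 3, 4, 6

Clause 2 is struck. The whole of Clause 5 is the default interest on the introductory reduction to the late charge, defined by reference to Clause 2, so Clause 5 cannot stand once Clause 2 is removed. Clause 7 has no operative effect of its own apart from Clause 2 and is therefore inoperative. Clause 1 mentions Clause 7 but its own obligation stands independently of Clause 7, so Clause 1 is not affected. Under the severability clause in Clause 6, the remaining provisions continue in force. Clause 1, Clause 3, Clause 4, and Clause 6 remain in effect.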